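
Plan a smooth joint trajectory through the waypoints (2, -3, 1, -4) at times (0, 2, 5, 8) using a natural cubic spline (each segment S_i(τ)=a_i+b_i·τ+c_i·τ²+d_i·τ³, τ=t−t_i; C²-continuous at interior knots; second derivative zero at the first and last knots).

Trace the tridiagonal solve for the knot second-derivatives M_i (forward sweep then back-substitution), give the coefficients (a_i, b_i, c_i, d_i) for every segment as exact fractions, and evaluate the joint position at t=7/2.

Δ: Δ0=-5/2, Δ1=4/3, Δ2=-5/3
row 1: diag=10, rhs=23; c'=3/10, d'=23/10
row 2: denom=12−3·3/10=111/10; d'=(-18−3·23/10)/(111/10)=-83/37
back: M2=-83/37
back: M1=23/10−3/10·-83/37=110/37
M: M0=0, M1=110/37, M2=-83/37, M3=0
seg 0: a=2, c=M0/2=0, d=(M1−M0)/(6·2)=55/222, b=Δ0−h0·(2M0+M1)/6=-775/222
seg 1: a=-3, c=M1/2=55/37, d=(M2−M1)/(6·3)=-193/666, b=Δ1−h1·(2M1+M2)/6=-115/222
seg 2: a=1, c=M2/2=-83/74, d=(M3−M2)/(6·3)=83/666, b=Δ2−h2·(2M2+M3)/6=64/111
t_q=7/2 → seg 1, τ=3/2; S=-3+-115/222·τ+55/37·τ²+-193/666·τ³=-835/592

  seg 0: a=2 b=-775/222 c=0 d=55/222
  seg 1: a=-3 b=-115/222 c=55/37 d=-193/666
  seg 2: a=1 b=64/111 c=-83/74 d=83/666
S(7/2) = -835/592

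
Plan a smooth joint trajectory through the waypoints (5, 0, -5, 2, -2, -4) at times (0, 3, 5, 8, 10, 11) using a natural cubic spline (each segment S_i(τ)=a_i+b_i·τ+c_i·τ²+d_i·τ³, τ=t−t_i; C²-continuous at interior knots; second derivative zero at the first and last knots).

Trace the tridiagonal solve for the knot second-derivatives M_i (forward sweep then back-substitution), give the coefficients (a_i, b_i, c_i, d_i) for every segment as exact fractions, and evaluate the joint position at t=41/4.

  seg 0: a=5 b=-4703/4836 c=0 d=-373/4836
  seg 1: a=0 b=-7387/2418 c=-1119/1612 d=4699/9672
  seg 2: a=-5 b=-2/1209 c=895/403 d=-1744/3627
  seg 3: a=2 b=412/1209 c=-849/403 d=566/1209
  seg 4: a=-2 b=-2984/1209 c=283/403 d=-283/1209
S(41/4) = -66461/25792

Δ: Δ0=-5/3, Δ1=-5/2, Δ2=7/3, Δ3=-2, Δ4=-2
row 1: diag=10, rhs=-5; c'=1/5, d'=-1/2
row 2: denom=10−2·1/5=48/5; d'=(29−2·-1/2)/(48/5)=25/8
row 3: denom=10−3·5/16=145/16; d'=(-26−3·25/8)/(145/16)=-566/145
row 4: denom=6−2·32/145=806/145; d'=(0−2·-566/145)/(806/145)=566/403
back: M4=566/403
back: M3=-566/145−32/145·566/403=-1698/403
back: M2=25/8−5/16·-1698/403=1790/403
back: M1=-1/2−1/5·1790/403=-1119/806
M: M0=0, M1=-1119/806, M2=1790/403, M3=-1698/403, M4=566/403, M5=0
seg 0: a=5, c=M0/2=0, d=(M1−M0)/(6·3)=-373/4836, b=Δ0−h0·(2M0+M1)/6=-4703/4836
seg 1: a=0, c=M1/2=-1119/1612, d=(M2−M1)/(6·2)=4699/9672, b=Δ1−h1·(2M1+M2)/6=-7387/2418
seg 2: a=-5, c=M2/2=895/403, d=(M3−M2)/(6·3)=-1744/3627, b=Δ2−h2·(2M2+M3)/6=-2/1209
seg 3: a=2, c=M3/2=-849/403, d=(M4−M3)/(6·2)=566/1209, b=Δ3−h3·(2M3+M4)/6=412/1209
seg 4: a=-2, c=M4/2=283/403, d=(M5−M4)/(6·1)=-283/1209, b=Δ4−h4·(2M4+M5)/6=-2984/1209
t_q=41/4 → seg 4, τ=1/4; S=-2+-2984/1209·τ+283/403·τ²+-283/1209·τ³=-66461/25792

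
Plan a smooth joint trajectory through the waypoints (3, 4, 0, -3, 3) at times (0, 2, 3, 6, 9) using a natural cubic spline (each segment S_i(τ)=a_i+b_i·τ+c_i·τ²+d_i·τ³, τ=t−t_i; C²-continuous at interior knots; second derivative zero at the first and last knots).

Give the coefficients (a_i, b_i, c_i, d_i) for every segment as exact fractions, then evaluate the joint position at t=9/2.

Δ: Δ0=1/2, Δ1=-4, Δ2=-1, Δ3=2
row 1: diag=6, rhs=-27; c'=1/6, d'=-9/2
row 2: denom=8−1·1/6=47/6; d'=(18−1·-9/2)/(47/6)=135/47
row 3: denom=12−3·18/47=510/47; d'=(18−3·135/47)/(510/47)=147/170
back: M3=147/170
back: M2=135/47−18/47·147/170=216/85
back: M1=-9/2−1/6·216/85=-837/170
M: M0=0, M1=-837/170, M2=216/85, M3=147/170, M4=0
seg 0: a=3, c=M0/2=0, d=(M1−M0)/(6·2)=-279/680, b=Δ0−h0·(2M0+M1)/6=182/85
seg 1: a=4, c=M1/2=-837/340, d=(M2−M1)/(6·1)=423/340, b=Δ1−h1·(2M1+M2)/6=-473/170
seg 2: a=0, c=M2/2=108/85, d=(M3−M2)/(6·3)=-19/204, b=Δ2−h2·(2M2+M3)/6=-1351/340
seg 3: a=-3, c=M3/2=147/340, d=(M4−M3)/(6·3)=-49/1020, b=Δ3−h3·(2M3+M4)/6=193/170
t_q=9/2 → seg 2, τ=3/2; S=0+-1351/340·τ+108/85·τ²+-19/204·τ³=-9291/2720

  seg 0: a=3 b=182/85 c=0 d=-279/680
  seg 1: a=4 b=-473/170 c=-837/340 d=423/340
  seg 2: a=0 b=-1351/340 c=108/85 d=-19/204
  seg 3: a=-3 b=193/170 c=147/340 d=-49/1020
S(9/2) = -9291/2720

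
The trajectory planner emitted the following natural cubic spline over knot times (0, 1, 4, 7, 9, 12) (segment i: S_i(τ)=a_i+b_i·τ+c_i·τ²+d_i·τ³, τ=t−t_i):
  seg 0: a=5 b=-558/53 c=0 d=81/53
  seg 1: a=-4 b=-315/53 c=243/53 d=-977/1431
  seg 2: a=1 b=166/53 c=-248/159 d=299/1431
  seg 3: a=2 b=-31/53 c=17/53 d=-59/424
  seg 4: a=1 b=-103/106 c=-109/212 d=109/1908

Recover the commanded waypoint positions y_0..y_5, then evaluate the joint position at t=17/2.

y_0=5 y_1=-4 y_2=1 y_3=2 y_4=1 y_5=-5
S(17/2) = 4663/3392

y_0 = S_0(0) = a_0 = 5
y_1 = S_1(0) = a_1 = -4
y_2 = S_2(0) = a_2 = 1
y_3 = S_3(0) = a_3 = 2
y_4 = S_4(0) = a_4 = 1
y_5 = S_4(3) = -5
t_q=17/2 is in segment 3 (τ=3/2); S_3(τ)=4663/3392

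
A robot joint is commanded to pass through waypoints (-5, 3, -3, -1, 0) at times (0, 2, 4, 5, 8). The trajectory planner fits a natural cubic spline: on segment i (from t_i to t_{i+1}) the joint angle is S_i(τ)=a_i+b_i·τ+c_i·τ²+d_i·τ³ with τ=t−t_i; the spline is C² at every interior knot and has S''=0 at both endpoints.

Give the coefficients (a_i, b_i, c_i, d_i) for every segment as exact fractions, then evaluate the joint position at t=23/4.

Δ: Δ0=4, Δ1=-3, Δ2=2, Δ3=1/3
row 1: diag=8, rhs=-42; c'=1/4, d'=-21/4
row 2: denom=6−2·1/4=11/2; d'=(30−2·-21/4)/(11/2)=81/11
row 3: denom=8−1·2/11=86/11; d'=(-10−1·81/11)/(86/11)=-191/86
back: M3=-191/86
back: M2=81/11−2/11·-191/86=334/43
back: M1=-21/4−1/4·334/43=-1237/172
M: M0=0, M1=-1237/172, M2=334/43, M3=-191/86, M4=0
seg 0: a=-5, c=M0/2=0, d=(M1−M0)/(6·2)=-1237/2064, b=Δ0−h0·(2M0+M1)/6=3301/516
seg 1: a=3, c=M1/2=-1237/344, d=(M2−M1)/(6·2)=2573/2064, b=Δ1−h1·(2M1+M2)/6=-205/258
seg 2: a=-3, c=M2/2=167/43, d=(M3−M2)/(6·1)=-859/516, b=Δ2−h2·(2M2+M3)/6=-113/516
seg 3: a=-1, c=M3/2=-191/172, d=(M4−M3)/(6·3)=191/1548, b=Δ3−h3·(2M3+M4)/6=659/258
t_q=23/4 → seg 3, τ=3/4; S=-1+659/258·τ+-191/172·τ²+191/1548·τ³=3777/11008

  seg 0: a=-5 b=3301/516 c=0 d=-1237/2064
  seg 1: a=3 b=-205/258 c=-1237/344 d=2573/2064
  seg 2: a=-3 b=-113/516 c=167/43 d=-859/516
  seg 3: a=-1 b=659/258 c=-191/172 d=191/1548
S(23/4) = 3777/11008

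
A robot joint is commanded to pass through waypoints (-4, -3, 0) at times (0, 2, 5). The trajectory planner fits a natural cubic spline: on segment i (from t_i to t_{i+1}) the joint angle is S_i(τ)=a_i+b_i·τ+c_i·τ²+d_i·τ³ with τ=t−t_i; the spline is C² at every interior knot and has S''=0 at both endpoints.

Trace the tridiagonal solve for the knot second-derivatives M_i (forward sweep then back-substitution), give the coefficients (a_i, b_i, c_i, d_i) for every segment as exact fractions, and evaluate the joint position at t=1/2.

  seg 0: a=-4 b=2/5 c=0 d=1/40
  seg 1: a=-3 b=7/10 c=3/20 d=-1/60
S(1/2) = -243/64

Δ: Δ0=1/2, Δ1=1
row 1: diag=10, rhs=3; c'=3/10, d'=3/10
back: M1=3/10
M: M0=0, M1=3/10, M2=0
seg 0: a=-4, c=M0/2=0, d=(M1−M0)/(6·2)=1/40, b=Δ0−h0·(2M0+M1)/6=2/5
seg 1: a=-3, c=M1/2=3/20, d=(M2−M1)/(6·3)=-1/60, b=Δ1−h1·(2M1+M2)/6=7/10
t_q=1/2 → seg 0, τ=1/2; S=-4+2/5·τ+0·τ²+1/40·τ³=-243/64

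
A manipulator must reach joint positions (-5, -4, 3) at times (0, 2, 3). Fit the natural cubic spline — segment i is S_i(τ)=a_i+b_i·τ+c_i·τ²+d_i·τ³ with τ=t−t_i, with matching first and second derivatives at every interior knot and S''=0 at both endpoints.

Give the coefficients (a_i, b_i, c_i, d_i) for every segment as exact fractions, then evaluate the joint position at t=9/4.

  seg 0: a=-5 b=-5/3 c=0 d=13/24
  seg 1: a=-4 b=29/6 c=13/4 d=-13/12
S(9/4) = -667/256

Δ: Δ0=1/2, Δ1=7
row 1: diag=6, rhs=39; c'=1/6, d'=13/2
back: M1=13/2
M: M0=0, M1=13/2, M2=0
seg 0: a=-5, c=M0/2=0, d=(M1−M0)/(6·2)=13/24, b=Δ0−h0·(2M0+M1)/6=-5/3
seg 1: a=-4, c=M1/2=13/4, d=(M2−M1)/(6·1)=-13/12, b=Δ1−h1·(2M1+M2)/6=29/6
t_q=9/4 → seg 1, τ=1/4; S=-4+29/6·τ+13/4·τ²+-13/12·τ³=-667/256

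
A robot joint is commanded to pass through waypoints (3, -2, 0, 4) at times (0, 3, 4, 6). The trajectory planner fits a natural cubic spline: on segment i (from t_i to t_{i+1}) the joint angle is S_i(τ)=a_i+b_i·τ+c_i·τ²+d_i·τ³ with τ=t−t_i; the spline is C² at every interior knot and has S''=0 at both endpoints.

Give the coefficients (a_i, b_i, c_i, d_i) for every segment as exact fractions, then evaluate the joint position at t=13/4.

  seg 0: a=3 b=-433/141 c=0 d=22/141
  seg 1: a=-2 b=161/141 c=66/47 d=-77/141
  seg 2: a=0 b=326/141 c=-11/47 d=11/282
S(13/4) = -4919/3008

Δ: Δ0=-5/3, Δ1=2, Δ2=2
row 1: diag=8, rhs=22; c'=1/8, d'=11/4
row 2: denom=6−1·1/8=47/8; d'=(0−1·11/4)/(47/8)=-22/47
back: M2=-22/47
back: M1=11/4−1/8·-22/47=132/47
M: M0=0, M1=132/47, M2=-22/47, M3=0
seg 0: a=3, c=M0/2=0, d=(M1−M0)/(6·3)=22/141, b=Δ0−h0·(2M0+M1)/6=-433/141
seg 1: a=-2, c=M1/2=66/47, d=(M2−M1)/(6·1)=-77/141, b=Δ1−h1·(2M1+M2)/6=161/141
seg 2: a=0, c=M2/2=-11/47, d=(M3−M2)/(6·2)=11/282, b=Δ2−h2·(2M2+M3)/6=326/141
t_q=13/4 → seg 1, τ=1/4; S=-2+161/141·τ+66/47·τ²+-77/141·τ³=-4919/3008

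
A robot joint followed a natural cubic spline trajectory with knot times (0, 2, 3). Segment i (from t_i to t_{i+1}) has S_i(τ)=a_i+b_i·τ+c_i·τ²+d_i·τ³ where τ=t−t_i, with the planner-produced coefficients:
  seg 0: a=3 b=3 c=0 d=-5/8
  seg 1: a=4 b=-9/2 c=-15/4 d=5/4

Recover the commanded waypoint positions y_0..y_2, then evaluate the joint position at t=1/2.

y_0=3 y_1=4 y_2=-3
S(1/2) = 283/64

y_0 = S_0(0) = a_0 = 3
y_1 = S_1(0) = a_1 = 4
y_2 = S_1(1) = -3
t_q=1/2 is in segment 0 (τ=1/2); S_0(τ)=283/64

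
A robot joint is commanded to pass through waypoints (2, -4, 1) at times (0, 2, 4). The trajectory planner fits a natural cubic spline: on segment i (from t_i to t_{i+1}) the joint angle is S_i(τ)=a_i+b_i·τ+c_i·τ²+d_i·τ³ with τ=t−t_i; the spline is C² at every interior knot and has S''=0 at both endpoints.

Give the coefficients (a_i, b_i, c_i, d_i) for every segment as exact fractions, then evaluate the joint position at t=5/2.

Δ: Δ0=-3, Δ1=5/2
row 1: diag=8, rhs=33; c'=1/4, d'=33/8
back: M1=33/8
M: M0=0, M1=33/8, M2=0
seg 0: a=2, c=M0/2=0, d=(M1−M0)/(6·2)=11/32, b=Δ0−h0·(2M0+M1)/6=-35/8
seg 1: a=-4, c=M1/2=33/16, d=(M2−M1)/(6·2)=-11/32, b=Δ1−h1·(2M1+M2)/6=-1/4
t_q=5/2 → seg 1, τ=1/2; S=-4+-1/4·τ+33/16·τ²+-11/32·τ³=-935/256

  seg 0: a=2 b=-35/8 c=0 d=11/32
  seg 1: a=-4 b=-1/4 c=33/16 d=-11/32
S(5/2) = -935/256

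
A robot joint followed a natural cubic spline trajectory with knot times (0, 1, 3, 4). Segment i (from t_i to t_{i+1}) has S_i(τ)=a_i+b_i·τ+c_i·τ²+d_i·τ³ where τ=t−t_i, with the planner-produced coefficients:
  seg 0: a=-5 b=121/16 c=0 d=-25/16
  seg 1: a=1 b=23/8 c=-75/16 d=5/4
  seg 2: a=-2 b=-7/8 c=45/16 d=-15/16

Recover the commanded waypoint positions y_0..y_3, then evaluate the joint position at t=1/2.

y_0 = S_0(0) = a_0 = -5
y_1 = S_1(0) = a_1 = 1
y_2 = S_2(0) = a_2 = -2
y_3 = S_2(1) = -1
t_q=1/2 is in segment 0 (τ=1/2); S_0(τ)=-181/128

y_0=-5 y_1=1 y_2=-2 y_3=-1
S(1/2) = -181/128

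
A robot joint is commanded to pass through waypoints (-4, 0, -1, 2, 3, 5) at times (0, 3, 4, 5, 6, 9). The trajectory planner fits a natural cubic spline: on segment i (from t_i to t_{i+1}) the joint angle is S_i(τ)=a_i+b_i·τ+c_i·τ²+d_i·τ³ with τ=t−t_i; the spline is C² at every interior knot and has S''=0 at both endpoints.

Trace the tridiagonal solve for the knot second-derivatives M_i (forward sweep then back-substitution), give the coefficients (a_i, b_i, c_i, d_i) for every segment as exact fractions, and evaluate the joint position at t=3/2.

  seg 0: a=-4 b=809/299 c=0 d=-1231/8073
  seg 1: a=0 b=-422/299 c=-1231/897 d=1600/897
  seg 2: a=-1 b=1072/897 c=3569/897 d=-50/23
  seg 3: a=2 b=2360/897 c=-2281/897 d=818/897
  seg 4: a=3 b=84/299 c=173/897 d=-173/8073
S(3/2) = -1091/2392

Δ: Δ0=4/3, Δ1=-1, Δ2=3, Δ3=1, Δ4=2/3
row 1: diag=8, rhs=-14; c'=1/8, d'=-7/4
row 2: denom=4−1·1/8=31/8; d'=(24−1·-7/4)/(31/8)=206/31
row 3: denom=4−1·8/31=116/31; d'=(-12−1·206/31)/(116/31)=-289/58
row 4: denom=8−1·31/116=897/116; d'=(-2−1·-289/58)/(897/116)=346/897
back: M4=346/897
back: M3=-289/58−31/116·346/897=-4562/897
back: M2=206/31−8/31·-4562/897=7138/897
back: M1=-7/4−1/8·7138/897=-2462/897
M: M0=0, M1=-2462/897, M2=7138/897, M3=-4562/897, M4=346/897, M5=0
seg 0: a=-4, c=M0/2=0, d=(M1−M0)/(6·3)=-1231/8073, b=Δ0−h0·(2M0+M1)/6=809/299
seg 1: a=0, c=M1/2=-1231/897, d=(M2−M1)/(6·1)=1600/897, b=Δ1−h1·(2M1+M2)/6=-422/299
seg 2: a=-1, c=M2/2=3569/897, d=(M3−M2)/(6·1)=-50/23, b=Δ2−h2·(2M2+M3)/6=1072/897
seg 3: a=2, c=M3/2=-2281/897, d=(M4−M3)/(6·1)=818/897, b=Δ3−h3·(2M3+M4)/6=2360/897
seg 4: a=3, c=M4/2=173/897, d=(M5−M4)/(6·3)=-173/8073, b=Δ4−h4·(2M4+M5)/6=84/299
t_q=3/2 → seg 0, τ=3/2; S=-4+809/299·τ+0·τ²+-1231/8073·τ³=-1091/2392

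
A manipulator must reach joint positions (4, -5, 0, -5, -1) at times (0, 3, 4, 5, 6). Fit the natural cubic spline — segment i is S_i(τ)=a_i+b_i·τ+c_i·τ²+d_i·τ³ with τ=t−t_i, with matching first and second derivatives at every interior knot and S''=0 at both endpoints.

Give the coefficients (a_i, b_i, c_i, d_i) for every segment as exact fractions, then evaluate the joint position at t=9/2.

Δ: Δ0=-3, Δ1=5, Δ2=-5, Δ3=4
row 1: diag=8, rhs=48; c'=1/8, d'=6
row 2: denom=4−1·1/8=31/8; d'=(-60−1·6)/(31/8)=-528/31
row 3: denom=4−1·8/31=116/31; d'=(54−1·-528/31)/(116/31)=1101/58
back: M3=1101/58
back: M2=-528/31−8/31·1101/58=-636/29
back: M1=6−1/8·-636/29=507/58
M: M0=0, M1=507/58, M2=-636/29, M3=1101/58, M4=0
seg 0: a=4, c=M0/2=0, d=(M1−M0)/(6·3)=169/348, b=Δ0−h0·(2M0+M1)/6=-855/116
seg 1: a=-5, c=M1/2=507/116, d=(M2−M1)/(6·1)=-593/116, b=Δ1−h1·(2M1+M2)/6=333/58
seg 2: a=0, c=M2/2=-318/29, d=(M3−M2)/(6·1)=791/116, b=Δ2−h2·(2M2+M3)/6=-99/116
seg 3: a=-5, c=M3/2=1101/116, d=(M4−M3)/(6·1)=-367/116, b=Δ3−h3·(2M3+M4)/6=-135/58
t_q=9/2 → seg 2, τ=1/2; S=0+-99/116·τ+-318/29·τ²+791/116·τ³=-2149/928

  seg 0: a=4 b=-855/116 c=0 d=169/348
  seg 1: a=-5 b=333/58 c=507/116 d=-593/116
  seg 2: a=0 b=-99/116 c=-318/29 d=791/116
  seg 3: a=-5 b=-135/58 c=1101/116 d=-367/116
S(9/2) = -2149/928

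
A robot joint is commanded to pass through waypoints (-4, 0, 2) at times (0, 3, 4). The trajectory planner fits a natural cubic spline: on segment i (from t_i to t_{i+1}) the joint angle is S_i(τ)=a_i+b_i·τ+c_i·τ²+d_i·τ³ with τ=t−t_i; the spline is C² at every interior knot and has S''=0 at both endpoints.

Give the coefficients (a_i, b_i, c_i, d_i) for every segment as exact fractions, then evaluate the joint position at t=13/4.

  seg 0: a=-4 b=13/12 c=0 d=1/36
  seg 1: a=0 b=11/6 c=1/4 d=-1/12
S(13/4) = 121/256

Δ: Δ0=4/3, Δ1=2
row 1: diag=8, rhs=4; c'=1/8, d'=1/2
back: M1=1/2
M: M0=0, M1=1/2, M2=0
seg 0: a=-4, c=M0/2=0, d=(M1−M0)/(6·3)=1/36, b=Δ0−h0·(2M0+M1)/6=13/12
seg 1: a=0, c=M1/2=1/4, d=(M2−M1)/(6·1)=-1/12, b=Δ1−h1·(2M1+M2)/6=11/6
t_q=13/4 → seg 1, τ=1/4; S=0+11/6·τ+1/4·τ²+-1/12·τ³=121/256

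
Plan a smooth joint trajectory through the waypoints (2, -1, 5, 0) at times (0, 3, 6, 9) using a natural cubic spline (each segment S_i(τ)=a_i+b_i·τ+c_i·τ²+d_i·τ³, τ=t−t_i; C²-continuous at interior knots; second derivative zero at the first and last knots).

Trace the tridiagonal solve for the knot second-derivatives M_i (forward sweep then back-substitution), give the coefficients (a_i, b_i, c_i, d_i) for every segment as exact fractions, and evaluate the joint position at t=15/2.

  seg 0: a=2 b=-92/45 c=0 d=47/405
  seg 1: a=-1 b=49/45 c=47/45 d=-20/81
  seg 2: a=5 b=31/45 c=-53/45 d=53/405
S(15/2) = 153/40

Δ: Δ0=-1, Δ1=2, Δ2=-5/3
row 1: diag=12, rhs=18; c'=1/4, d'=3/2
row 2: denom=12−3·1/4=45/4; d'=(-22−3·3/2)/(45/4)=-106/45
back: M2=-106/45
back: M1=3/2−1/4·-106/45=94/45
M: M0=0, M1=94/45, M2=-106/45, M3=0
seg 0: a=2, c=M0/2=0, d=(M1−M0)/(6·3)=47/405, b=Δ0−h0·(2M0+M1)/6=-92/45
seg 1: a=-1, c=M1/2=47/45, d=(M2−M1)/(6·3)=-20/81, b=Δ1−h1·(2M1+M2)/6=49/45
seg 2: a=5, c=M2/2=-53/45, d=(M3−M2)/(6·3)=53/405, b=Δ2−h2·(2M2+M3)/6=31/45
t_q=15/2 → seg 2, τ=3/2; S=5+31/45·τ+-53/45·τ²+53/405·τ³=153/40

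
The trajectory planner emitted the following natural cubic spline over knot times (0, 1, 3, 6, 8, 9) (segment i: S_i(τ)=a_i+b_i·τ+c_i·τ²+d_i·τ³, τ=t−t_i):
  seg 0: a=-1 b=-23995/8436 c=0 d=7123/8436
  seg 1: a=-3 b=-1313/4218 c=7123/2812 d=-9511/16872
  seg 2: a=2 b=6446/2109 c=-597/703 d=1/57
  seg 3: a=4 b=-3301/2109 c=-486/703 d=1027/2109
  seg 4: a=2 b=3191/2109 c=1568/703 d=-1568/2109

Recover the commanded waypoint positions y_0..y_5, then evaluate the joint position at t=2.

y_0 = S_0(0) = a_0 = -1
y_1 = S_1(0) = a_1 = -3
y_2 = S_2(0) = a_2 = 2
y_3 = S_3(0) = a_3 = 4
y_4 = S_4(0) = a_4 = 2
y_5 = S_4(1) = 5
t_q=2 is in segment 1 (τ=1); S_1(τ)=-7547/5624

y_0=-1 y_1=-3 y_2=2 y_3=4 y_4=2 y_5=5
S(2) = -7547/5624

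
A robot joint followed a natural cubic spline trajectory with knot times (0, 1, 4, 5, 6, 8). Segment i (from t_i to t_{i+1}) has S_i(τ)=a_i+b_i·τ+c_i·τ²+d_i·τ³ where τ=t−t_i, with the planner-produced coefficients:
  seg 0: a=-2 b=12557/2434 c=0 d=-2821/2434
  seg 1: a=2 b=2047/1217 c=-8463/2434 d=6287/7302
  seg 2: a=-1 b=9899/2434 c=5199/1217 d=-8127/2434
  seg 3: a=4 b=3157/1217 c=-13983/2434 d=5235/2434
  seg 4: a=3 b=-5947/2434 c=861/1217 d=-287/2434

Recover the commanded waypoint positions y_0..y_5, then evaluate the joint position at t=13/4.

y_0=-2 y_1=2 y_2=-1 y_3=4 y_4=3 y_5=0
S(13/4) = -313183/155776

y_0 = S_0(0) = a_0 = -2
y_1 = S_1(0) = a_1 = 2
y_2 = S_2(0) = a_2 = -1
y_3 = S_3(0) = a_3 = 4
y_4 = S_4(0) = a_4 = 3
y_5 = S_4(2) = 0
t_q=13/4 is in segment 1 (τ=9/4); S_1(τ)=-313183/155776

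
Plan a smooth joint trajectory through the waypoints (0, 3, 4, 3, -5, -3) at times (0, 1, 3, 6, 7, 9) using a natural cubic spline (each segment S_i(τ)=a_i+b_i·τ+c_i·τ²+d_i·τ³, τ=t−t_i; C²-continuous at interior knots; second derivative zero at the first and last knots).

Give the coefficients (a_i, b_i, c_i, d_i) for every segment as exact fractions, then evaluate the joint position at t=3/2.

Δ: Δ0=3, Δ1=1/2, Δ2=-1/3, Δ3=-8, Δ4=1
row 1: diag=6, rhs=-15; c'=1/3, d'=-5/2
row 2: denom=10−2·1/3=28/3; d'=(-5−2·-5/2)/(28/3)=0
row 3: denom=8−3·9/28=197/28; d'=(-46−3·0)/(197/28)=-1288/197
row 4: denom=6−1·28/197=1154/197; d'=(54−1·-1288/197)/(1154/197)=5963/577
back: M4=5963/577
back: M3=-1288/197−28/197·5963/577=-4620/577
back: M2=0−9/28·-4620/577=1485/577
back: M1=-5/2−1/3·1485/577=-3875/1154
M: M0=0, M1=-3875/1154, M2=1485/577, M3=-4620/577, M4=5963/577, M5=0
seg 0: a=0, c=M0/2=0, d=(M1−M0)/(6·1)=-3875/6924, b=Δ0−h0·(2M0+M1)/6=24647/6924
seg 1: a=3, c=M1/2=-3875/2308, d=(M2−M1)/(6·2)=6845/13848, b=Δ1−h1·(2M1+M2)/6=6511/3462
seg 2: a=4, c=M2/2=1485/1154, d=(M3−M2)/(6·3)=-2035/3462, b=Δ2−h2·(2M2+M3)/6=1898/1731
seg 3: a=3, c=M3/2=-2310/577, d=(M4−M3)/(6·1)=10583/3462, b=Δ3−h3·(2M3+M4)/6=-24419/3462
seg 4: a=-5, c=M4/2=5963/1154, d=(M5−M4)/(6·2)=-5963/6924, b=Δ4−h4·(2M4+M5)/6=-10195/1731
t_q=3/2 → seg 1, τ=1/2; S=3+6511/3462·τ+-3875/2308·τ²+6845/13848·τ³=132291/36928

  seg 0: a=0 b=24647/6924 c=0 d=-3875/6924
  seg 1: a=3 b=6511/3462 c=-3875/2308 d=6845/13848
  seg 2: a=4 b=1898/1731 c=1485/1154 d=-2035/3462
  seg 3: a=3 b=-24419/3462 c=-2310/577 d=10583/3462
  seg 4: a=-5 b=-10195/1731 c=5963/1154 d=-5963/6924
S(3/2) = 132291/36928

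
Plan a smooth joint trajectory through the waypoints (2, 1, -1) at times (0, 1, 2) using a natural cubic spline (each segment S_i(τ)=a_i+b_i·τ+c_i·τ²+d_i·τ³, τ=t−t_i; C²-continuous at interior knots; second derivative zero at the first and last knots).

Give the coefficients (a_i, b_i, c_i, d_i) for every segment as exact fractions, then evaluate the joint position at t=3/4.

  seg 0: a=2 b=-3/4 c=0 d=-1/4
  seg 1: a=1 b=-3/2 c=-3/4 d=1/4
S(3/4) = 341/256

Δ: Δ0=-1, Δ1=-2
row 1: diag=4, rhs=-6; c'=1/4, d'=-3/2
back: M1=-3/2
M: M0=0, M1=-3/2, M2=0
seg 0: a=2, c=M0/2=0, d=(M1−M0)/(6·1)=-1/4, b=Δ0−h0·(2M0+M1)/6=-3/4
seg 1: a=1, c=M1/2=-3/4, d=(M2−M1)/(6·1)=1/4, b=Δ1−h1·(2M1+M2)/6=-3/2
t_q=3/4 → seg 0, τ=3/4; S=2+-3/4·τ+0·τ²+-1/4·τ³=341/256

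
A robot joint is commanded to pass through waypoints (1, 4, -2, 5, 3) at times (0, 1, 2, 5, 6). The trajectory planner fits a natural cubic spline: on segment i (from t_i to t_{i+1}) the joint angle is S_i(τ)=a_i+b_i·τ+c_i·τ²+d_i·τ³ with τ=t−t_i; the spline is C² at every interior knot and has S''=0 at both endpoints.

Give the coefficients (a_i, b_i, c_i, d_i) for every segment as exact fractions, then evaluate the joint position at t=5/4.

Δ: Δ0=3, Δ1=-6, Δ2=7/3, Δ3=-2
row 1: diag=4, rhs=-54; c'=1/4, d'=-27/2
row 2: denom=8−1·1/4=31/4; d'=(50−1·-27/2)/(31/4)=254/31
row 3: denom=8−3·12/31=212/31; d'=(-26−3·254/31)/(212/31)=-392/53
back: M3=-392/53
back: M2=254/31−12/31·-392/53=586/53
back: M1=-27/2−1/4·586/53=-862/53
M: M0=0, M1=-862/53, M2=586/53, M3=-392/53, M4=0
seg 0: a=1, c=M0/2=0, d=(M1−M0)/(6·1)=-431/159, b=Δ0−h0·(2M0+M1)/6=908/159
seg 1: a=4, c=M1/2=-431/53, d=(M2−M1)/(6·1)=724/159, b=Δ1−h1·(2M1+M2)/6=-385/159
seg 2: a=-2, c=M2/2=293/53, d=(M3−M2)/(6·3)=-163/159, b=Δ2−h2·(2M2+M3)/6=-799/159
seg 3: a=5, c=M3/2=-196/53, d=(M4−M3)/(6·1)=196/159, b=Δ3−h3·(2M3+M4)/6=74/159
t_q=5/4 → seg 1, τ=1/4; S=4+-385/159·τ+-431/53·τ²+724/159·τ³=627/212

  seg 0: a=1 b=908/159 c=0 d=-431/159
  seg 1: a=4 b=-385/159 c=-431/53 d=724/159
  seg 2: a=-2 b=-799/159 c=293/53 d=-163/159
  seg 3: a=5 b=74/159 c=-196/53 d=196/159
S(5/4) = 627/212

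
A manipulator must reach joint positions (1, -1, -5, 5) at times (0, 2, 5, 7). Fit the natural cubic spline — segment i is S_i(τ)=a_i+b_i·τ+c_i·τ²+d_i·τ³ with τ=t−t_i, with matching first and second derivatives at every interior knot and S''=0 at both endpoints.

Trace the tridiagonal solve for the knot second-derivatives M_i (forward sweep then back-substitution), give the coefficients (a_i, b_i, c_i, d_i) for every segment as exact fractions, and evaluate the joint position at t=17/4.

  seg 0: a=1 b=-139/273 c=0 d=-67/546
  seg 1: a=-1 b=-541/273 c=-67/91 d=20/63
  seg 2: a=-5 b=593/273 c=193/91 d=-193/546
S(17/4) = -4055/728

Δ: Δ0=-1, Δ1=-4/3, Δ2=5
row 1: diag=10, rhs=-2; c'=3/10, d'=-1/5
row 2: denom=10−3·3/10=91/10; d'=(38−3·-1/5)/(91/10)=386/91
back: M2=386/91
back: M1=-1/5−3/10·386/91=-134/91
M: M0=0, M1=-134/91, M2=386/91, M3=0
seg 0: a=1, c=M0/2=0, d=(M1−M0)/(6·2)=-67/546, b=Δ0−h0·(2M0+M1)/6=-139/273
seg 1: a=-1, c=M1/2=-67/91, d=(M2−M1)/(6·3)=20/63, b=Δ1−h1·(2M1+M2)/6=-541/273
seg 2: a=-5, c=M2/2=193/91, d=(M3−M2)/(6·2)=-193/546, b=Δ2−h2·(2M2+M3)/6=593/273
t_q=17/4 → seg 1, τ=9/4; S=-1+-541/273·τ+-67/91·τ²+20/63·τ³=-4055/728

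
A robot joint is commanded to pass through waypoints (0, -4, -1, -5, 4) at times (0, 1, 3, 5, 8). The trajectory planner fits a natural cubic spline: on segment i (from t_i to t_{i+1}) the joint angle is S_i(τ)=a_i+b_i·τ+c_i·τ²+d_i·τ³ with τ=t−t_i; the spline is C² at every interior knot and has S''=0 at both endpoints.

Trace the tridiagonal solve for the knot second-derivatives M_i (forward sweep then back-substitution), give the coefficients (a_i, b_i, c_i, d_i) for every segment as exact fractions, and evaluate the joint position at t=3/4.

Δ: Δ0=-4, Δ1=3/2, Δ2=-2, Δ3=3
row 1: diag=6, rhs=33; c'=1/3, d'=11/2
row 2: denom=8−2·1/3=22/3; d'=(-21−2·11/2)/(22/3)=-48/11
row 3: denom=10−2·3/11=104/11; d'=(30−2·-48/11)/(104/11)=213/52
back: M3=213/52
back: M2=-48/11−3/11·213/52=-285/52
back: M1=11/2−1/3·-285/52=381/52
M: M0=0, M1=381/52, M2=-285/52, M3=213/52, M4=0
seg 0: a=0, c=M0/2=0, d=(M1−M0)/(6·1)=127/104, b=Δ0−h0·(2M0+M1)/6=-543/104
seg 1: a=-4, c=M1/2=381/104, d=(M2−M1)/(6·2)=-111/104, b=Δ1−h1·(2M1+M2)/6=-81/52
seg 2: a=-1, c=M2/2=-285/104, d=(M3−M2)/(6·2)=83/104, b=Δ2−h2·(2M2+M3)/6=15/52
seg 3: a=-5, c=M3/2=213/104, d=(M4−M3)/(6·3)=-71/312, b=Δ3−h3·(2M3+M4)/6=-57/52
t_q=3/4 → seg 0, τ=3/4; S=0+-543/104·τ+0·τ²+127/104·τ³=-22635/6656

  seg 0: a=0 b=-543/104 c=0 d=127/104
  seg 1: a=-4 b=-81/52 c=381/104 d=-111/104
  seg 2: a=-1 b=15/52 c=-285/104 d=83/104
  seg 3: a=-5 b=-57/52 c=213/104 d=-71/312
S(3/4) = -22635/6656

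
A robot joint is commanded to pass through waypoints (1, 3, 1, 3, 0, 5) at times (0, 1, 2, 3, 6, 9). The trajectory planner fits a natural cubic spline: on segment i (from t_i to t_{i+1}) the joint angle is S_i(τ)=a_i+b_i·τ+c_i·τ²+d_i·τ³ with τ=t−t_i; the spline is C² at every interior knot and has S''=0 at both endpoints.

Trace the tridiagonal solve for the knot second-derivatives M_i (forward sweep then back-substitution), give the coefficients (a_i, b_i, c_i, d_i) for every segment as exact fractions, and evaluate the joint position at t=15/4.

  seg 0: a=1 b=4250/1257 c=0 d=-1736/1257
  seg 1: a=3 b=-958/1257 c=-1736/419 d=3652/1257
  seg 2: a=1 b=-418/1257 c=1916/419 d=-2816/1257
  seg 3: a=3 b=2630/1257 c=-900/419 d=4213/11313
  seg 4: a=0 b=-931/1257 c=1513/1257 d=-1513/11313
S(15/4) = 94341/26816

Δ: Δ0=2, Δ1=-2, Δ2=2, Δ3=-1, Δ4=5/3
row 1: diag=4, rhs=-24; c'=1/4, d'=-6
row 2: denom=4−1·1/4=15/4; d'=(24−1·-6)/(15/4)=8
row 3: denom=8−1·4/15=116/15; d'=(-18−1·8)/(116/15)=-195/58
row 4: denom=12−3·45/116=1257/116; d'=(16−3·-195/58)/(1257/116)=3026/1257
back: M4=3026/1257
back: M3=-195/58−45/116·3026/1257=-1800/419
back: M2=8−4/15·-1800/419=3832/419
back: M1=-6−1/4·3832/419=-3472/419
M: M0=0, M1=-3472/419, M2=3832/419, M3=-1800/419, M4=3026/1257, M5=0
seg 0: a=1, c=M0/2=0, d=(M1−M0)/(6·1)=-1736/1257, b=Δ0−h0·(2M0+M1)/6=4250/1257
seg 1: a=3, c=M1/2=-1736/419, d=(M2−M1)/(6·1)=3652/1257, b=Δ1−h1·(2M1+M2)/6=-958/1257
seg 2: a=1, c=M2/2=1916/419, d=(M3−M2)/(6·1)=-2816/1257, b=Δ2−h2·(2M2+M3)/6=-418/1257
seg 3: a=3, c=M3/2=-900/419, d=(M4−M3)/(6·3)=4213/11313, b=Δ3−h3·(2M3+M4)/6=2630/1257
seg 4: a=0, c=M4/2=1513/1257, d=(M5−M4)/(6·3)=-1513/11313, b=Δ4−h4·(2M4+M5)/6=-931/1257
t_q=15/4 → seg 3, τ=3/4; S=3+2630/1257·τ+-900/419·τ²+4213/11313·τ³=94341/26816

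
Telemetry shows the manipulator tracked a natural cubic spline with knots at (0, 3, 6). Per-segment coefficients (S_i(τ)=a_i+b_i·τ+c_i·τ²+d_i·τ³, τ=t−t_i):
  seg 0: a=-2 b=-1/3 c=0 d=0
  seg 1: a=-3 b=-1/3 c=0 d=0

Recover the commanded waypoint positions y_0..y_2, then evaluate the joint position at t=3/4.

y_0 = S_0(0) = a_0 = -2
y_1 = S_1(0) = a_1 = -3
y_2 = S_1(3) = -4
t_q=3/4 is in segment 0 (τ=3/4); S_0(τ)=-9/4

y_0=-2 y_1=-3 y_2=-4
S(3/4) = -9/4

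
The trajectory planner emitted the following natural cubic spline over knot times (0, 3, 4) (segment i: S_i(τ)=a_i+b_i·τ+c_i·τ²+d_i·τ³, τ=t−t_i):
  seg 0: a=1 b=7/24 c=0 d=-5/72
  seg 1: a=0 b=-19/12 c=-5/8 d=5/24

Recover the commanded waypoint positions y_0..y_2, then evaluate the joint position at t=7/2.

y_0 = S_0(0) = a_0 = 1
y_1 = S_1(0) = a_1 = 0
y_2 = S_1(1) = -2
t_q=7/2 is in segment 1 (τ=1/2); S_1(τ)=-59/64

y_0=1 y_1=0 y_2=-2
S(7/2) = -59/64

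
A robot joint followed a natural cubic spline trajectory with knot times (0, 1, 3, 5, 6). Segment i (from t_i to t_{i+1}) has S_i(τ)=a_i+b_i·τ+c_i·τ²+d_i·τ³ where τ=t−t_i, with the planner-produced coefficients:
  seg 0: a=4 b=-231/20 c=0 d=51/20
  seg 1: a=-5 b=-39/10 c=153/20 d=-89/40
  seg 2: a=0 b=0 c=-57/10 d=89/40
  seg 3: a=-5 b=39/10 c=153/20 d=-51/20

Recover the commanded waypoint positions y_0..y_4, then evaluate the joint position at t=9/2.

y_0 = S_0(0) = a_0 = 4
y_1 = S_1(0) = a_1 = -5
y_2 = S_2(0) = a_2 = 0
y_3 = S_3(0) = a_3 = -5
y_4 = S_3(1) = 4
t_q=9/2 is in segment 2 (τ=3/2); S_2(τ)=-1701/320

y_0=4 y_1=-5 y_2=0 y_3=-5 y_4=4
S(9/2) = -1701/320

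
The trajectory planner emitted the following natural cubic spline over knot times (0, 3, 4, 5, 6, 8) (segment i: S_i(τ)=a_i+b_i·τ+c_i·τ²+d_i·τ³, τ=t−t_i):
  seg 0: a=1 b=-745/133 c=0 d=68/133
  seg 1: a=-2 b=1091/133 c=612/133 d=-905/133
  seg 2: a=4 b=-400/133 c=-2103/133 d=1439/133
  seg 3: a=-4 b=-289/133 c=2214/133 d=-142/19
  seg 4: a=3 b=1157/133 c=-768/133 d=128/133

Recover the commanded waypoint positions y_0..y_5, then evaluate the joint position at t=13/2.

y_0=1 y_1=-2 y_2=4 y_3=-4 y_4=3 y_5=5
S(13/2) = 229/38

y_0 = S_0(0) = a_0 = 1
y_1 = S_1(0) = a_1 = -2
y_2 = S_2(0) = a_2 = 4
y_3 = S_3(0) = a_3 = -4
y_4 = S_4(0) = a_4 = 3
y_5 = S_4(2) = 5
t_q=13/2 is in segment 4 (τ=1/2); S_4(τ)=229/38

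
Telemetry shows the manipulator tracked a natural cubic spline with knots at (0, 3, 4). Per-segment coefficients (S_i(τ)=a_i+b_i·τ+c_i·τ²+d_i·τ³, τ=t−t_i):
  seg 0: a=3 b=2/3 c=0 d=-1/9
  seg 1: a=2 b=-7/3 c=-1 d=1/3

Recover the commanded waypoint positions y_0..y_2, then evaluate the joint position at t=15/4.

y_0=3 y_1=2 y_2=-1
S(15/4) = -11/64

y_0 = S_0(0) = a_0 = 3
y_1 = S_1(0) = a_1 = 2
y_2 = S_1(1) = -1
t_q=15/4 is in segment 1 (τ=3/4); S_1(τ)=-11/64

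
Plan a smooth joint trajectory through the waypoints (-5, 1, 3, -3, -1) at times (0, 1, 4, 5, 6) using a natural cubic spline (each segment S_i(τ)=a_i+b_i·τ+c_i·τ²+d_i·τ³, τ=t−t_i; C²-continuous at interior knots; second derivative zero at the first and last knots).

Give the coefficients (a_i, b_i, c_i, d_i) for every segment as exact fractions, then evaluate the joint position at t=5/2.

Δ: Δ0=6, Δ1=2/3, Δ2=-6, Δ3=2
row 1: diag=8, rhs=-32; c'=3/8, d'=-4
row 2: denom=8−3·3/8=55/8; d'=(-40−3·-4)/(55/8)=-224/55
row 3: denom=4−1·8/55=212/55; d'=(48−1·-224/55)/(212/55)=716/53
back: M3=716/53
back: M2=-224/55−8/55·716/53=-320/53
back: M1=-4−3/8·-320/53=-92/53
M: M0=0, M1=-92/53, M2=-320/53, M3=716/53, M4=0
seg 0: a=-5, c=M0/2=0, d=(M1−M0)/(6·1)=-46/159, b=Δ0−h0·(2M0+M1)/6=1000/159
seg 1: a=1, c=M1/2=-46/53, d=(M2−M1)/(6·3)=-38/159, b=Δ1−h1·(2M1+M2)/6=862/159
seg 2: a=3, c=M2/2=-160/53, d=(M3−M2)/(6·1)=518/159, b=Δ2−h2·(2M2+M3)/6=-992/159
seg 3: a=-3, c=M3/2=358/53, d=(M4−M3)/(6·1)=-358/159, b=Δ3−h3·(2M3+M4)/6=-398/159
t_q=5/2 → seg 1, τ=3/2; S=1+862/159·τ+-46/53·τ²+-38/159·τ³=1351/212

  seg 0: a=-5 b=1000/159 c=0 d=-46/159
  seg 1: a=1 b=862/159 c=-46/53 d=-38/159
  seg 2: a=3 b=-992/159 c=-160/53 d=518/159
  seg 3: a=-3 b=-398/159 c=358/53 d=-358/159
S(5/2) = 1351/212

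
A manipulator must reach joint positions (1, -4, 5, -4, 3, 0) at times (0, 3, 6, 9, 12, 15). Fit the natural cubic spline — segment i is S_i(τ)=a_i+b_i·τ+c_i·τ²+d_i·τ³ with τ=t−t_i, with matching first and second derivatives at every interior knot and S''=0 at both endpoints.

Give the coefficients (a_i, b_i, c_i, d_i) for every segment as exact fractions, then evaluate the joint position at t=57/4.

  seg 0: a=1 b=-2173/627 c=0 d=376/1881
  seg 1: a=-4 b=1211/627 c=376/209 d=-2714/5643
  seg 2: a=5 b=-163/627 c=-1586/627 d=160/297
  seg 3: a=-4 b=-559/627 c=1454/627 d=-260/627
  seg 4: a=3 b=1145/627 c=-886/627 d=886/5643
S(57/4) = 11661/6688

Δ: Δ0=-5/3, Δ1=3, Δ2=-3, Δ3=7/3, Δ4=-1
row 1: diag=12, rhs=28; c'=1/4, d'=7/3
row 2: denom=12−3·1/4=45/4; d'=(-36−3·7/3)/(45/4)=-172/45
row 3: denom=12−3·4/15=56/5; d'=(32−3·-172/45)/(56/5)=163/42
row 4: denom=12−3·15/56=627/56; d'=(-20−3·163/42)/(627/56)=-1772/627
back: M4=-1772/627
back: M3=163/42−15/56·-1772/627=2908/627
back: M2=-172/45−4/15·2908/627=-3172/627
back: M1=7/3−1/4·-3172/627=752/209
M: M0=0, M1=752/209, M2=-3172/627, M3=2908/627, M4=-1772/627, M5=0
seg 0: a=1, c=M0/2=0, d=(M1−M0)/(6·3)=376/1881, b=Δ0−h0·(2M0+M1)/6=-2173/627
seg 1: a=-4, c=M1/2=376/209, d=(M2−M1)/(6·3)=-2714/5643, b=Δ1−h1·(2M1+M2)/6=1211/627
seg 2: a=5, c=M2/2=-1586/627, d=(M3−M2)/(6·3)=160/297, b=Δ2−h2·(2M2+M3)/6=-163/627
seg 3: a=-4, c=M3/2=1454/627, d=(M4−M3)/(6·3)=-260/627, b=Δ3−h3·(2M3+M4)/6=-559/627
seg 4: a=3, c=M4/2=-886/627, d=(M5−M4)/(6·3)=886/5643, b=Δ4−h4·(2M4+M5)/6=1145/627
t_q=57/4 → seg 4, τ=9/4; S=3+1145/627·τ+-886/627·τ²+886/5643·τ³=11661/6688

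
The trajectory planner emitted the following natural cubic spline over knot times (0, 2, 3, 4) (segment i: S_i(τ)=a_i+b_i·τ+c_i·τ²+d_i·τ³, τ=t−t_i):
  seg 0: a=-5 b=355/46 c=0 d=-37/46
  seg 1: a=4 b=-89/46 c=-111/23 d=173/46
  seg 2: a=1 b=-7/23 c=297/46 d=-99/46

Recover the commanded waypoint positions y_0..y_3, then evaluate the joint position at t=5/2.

y_0=-5 y_1=4 y_2=1 y_3=5
S(5/2) = 845/368

y_0 = S_0(0) = a_0 = -5
y_1 = S_1(0) = a_1 = 4
y_2 = S_2(0) = a_2 = 1
y_3 = S_2(1) = 5
t_q=5/2 is in segment 1 (τ=1/2); S_1(τ)=845/368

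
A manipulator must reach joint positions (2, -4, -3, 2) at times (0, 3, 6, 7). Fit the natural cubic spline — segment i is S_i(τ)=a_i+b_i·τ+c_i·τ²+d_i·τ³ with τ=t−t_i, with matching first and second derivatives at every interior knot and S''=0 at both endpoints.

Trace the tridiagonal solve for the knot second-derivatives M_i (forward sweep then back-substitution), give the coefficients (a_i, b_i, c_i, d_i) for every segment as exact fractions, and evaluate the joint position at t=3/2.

  seg 0: a=2 b=-188/87 c=0 d=14/783
  seg 1: a=-4 b=-146/87 c=14/87 d=133/783
  seg 2: a=-3 b=337/87 c=49/29 d=-49/87
S(3/2) = -137/116

Δ: Δ0=-2, Δ1=1/3, Δ2=5
row 1: diag=12, rhs=14; c'=1/4, d'=7/6
row 2: denom=8−3·1/4=29/4; d'=(28−3·7/6)/(29/4)=98/29
back: M2=98/29
back: M1=7/6−1/4·98/29=28/87
M: M0=0, M1=28/87, M2=98/29, M3=0
seg 0: a=2, c=M0/2=0, d=(M1−M0)/(6·3)=14/783, b=Δ0−h0·(2M0+M1)/6=-188/87
seg 1: a=-4, c=M1/2=14/87, d=(M2−M1)/(6·3)=133/783, b=Δ1−h1·(2M1+M2)/6=-146/87
seg 2: a=-3, c=M2/2=49/29, d=(M3−M2)/(6·1)=-49/87, b=Δ2−h2·(2M2+M3)/6=337/87
t_q=3/2 → seg 0, τ=3/2; S=2+-188/87·τ+0·τ²+14/783·τ³=-137/116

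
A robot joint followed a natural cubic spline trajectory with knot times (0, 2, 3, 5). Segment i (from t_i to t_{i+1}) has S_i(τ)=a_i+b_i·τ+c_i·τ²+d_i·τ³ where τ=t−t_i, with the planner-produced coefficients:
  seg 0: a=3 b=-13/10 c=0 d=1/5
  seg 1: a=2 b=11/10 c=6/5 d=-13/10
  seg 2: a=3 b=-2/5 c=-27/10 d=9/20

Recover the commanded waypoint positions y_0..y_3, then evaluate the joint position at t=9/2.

y_0 = S_0(0) = a_0 = 3
y_1 = S_1(0) = a_1 = 2
y_2 = S_2(0) = a_2 = 3
y_3 = S_2(2) = -5
t_q=9/2 is in segment 2 (τ=3/2); S_2(τ)=-69/32

y_0=3 y_1=2 y_2=3 y_3=-5
S(9/2) = -69/32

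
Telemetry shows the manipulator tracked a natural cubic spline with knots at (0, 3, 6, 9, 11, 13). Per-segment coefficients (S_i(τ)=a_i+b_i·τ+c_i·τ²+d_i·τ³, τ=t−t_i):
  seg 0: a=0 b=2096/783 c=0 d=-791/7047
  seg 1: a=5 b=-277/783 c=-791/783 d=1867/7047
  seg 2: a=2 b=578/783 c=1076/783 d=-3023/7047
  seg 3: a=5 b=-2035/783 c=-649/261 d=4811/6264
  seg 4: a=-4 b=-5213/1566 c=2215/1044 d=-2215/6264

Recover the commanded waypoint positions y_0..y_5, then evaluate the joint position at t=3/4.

y_0 = S_0(0) = a_0 = 0
y_1 = S_1(0) = a_1 = 5
y_2 = S_2(0) = a_2 = 2
y_3 = S_3(0) = a_3 = 5
y_4 = S_4(0) = a_4 = -4
y_5 = S_4(2) = -5
t_q=3/4 is in segment 0 (τ=3/4); S_0(τ)=10915/5568

y_0=0 y_1=5 y_2=2 y_3=5 y_4=-4 y_5=-5
S(3/4) = 10915/5568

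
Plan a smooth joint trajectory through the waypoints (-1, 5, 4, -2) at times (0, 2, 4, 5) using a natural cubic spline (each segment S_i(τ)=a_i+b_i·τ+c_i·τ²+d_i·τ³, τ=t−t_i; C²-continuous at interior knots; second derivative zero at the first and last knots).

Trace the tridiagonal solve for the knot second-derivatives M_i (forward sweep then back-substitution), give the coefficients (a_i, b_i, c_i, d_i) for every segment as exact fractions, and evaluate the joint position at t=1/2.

  seg 0: a=-1 b=38/11 c=0 d=-5/44
  seg 1: a=5 b=23/11 c=-15/22 d=-27/88
  seg 2: a=4 b=-95/22 c=-111/44 d=37/44
S(1/2) = 251/352

Δ: Δ0=3, Δ1=-1/2, Δ2=-6
row 1: diag=8, rhs=-21; c'=1/4, d'=-21/8
row 2: denom=6−2·1/4=11/2; d'=(-33−2·-21/8)/(11/2)=-111/22
back: M2=-111/22
back: M1=-21/8−1/4·-111/22=-15/11
M: M0=0, M1=-15/11, M2=-111/22, M3=0
seg 0: a=-1, c=M0/2=0, d=(M1−M0)/(6·2)=-5/44, b=Δ0−h0·(2M0+M1)/6=38/11
seg 1: a=5, c=M1/2=-15/22, d=(M2−M1)/(6·2)=-27/88, b=Δ1−h1·(2M1+M2)/6=23/11
seg 2: a=4, c=M2/2=-111/44, d=(M3−M2)/(6·1)=37/44, b=Δ2−h2·(2M2+M3)/6=-95/22
t_q=1/2 → seg 0, τ=1/2; S=-1+38/11·τ+0·τ²+-5/44·τ³=251/352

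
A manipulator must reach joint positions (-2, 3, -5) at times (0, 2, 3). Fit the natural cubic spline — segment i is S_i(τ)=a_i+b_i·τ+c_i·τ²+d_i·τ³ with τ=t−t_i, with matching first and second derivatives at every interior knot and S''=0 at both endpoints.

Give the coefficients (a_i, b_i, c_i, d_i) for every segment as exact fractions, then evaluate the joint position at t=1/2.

  seg 0: a=-2 b=6 c=0 d=-7/8
  seg 1: a=3 b=-9/2 c=-21/4 d=7/4
S(1/2) = 57/64

Δ: Δ0=5/2, Δ1=-8
row 1: diag=6, rhs=-63; c'=1/6, d'=-21/2
back: M1=-21/2
M: M0=0, M1=-21/2, M2=0
seg 0: a=-2, c=M0/2=0, d=(M1−M0)/(6·2)=-7/8, b=Δ0−h0·(2M0+M1)/6=6
seg 1: a=3, c=M1/2=-21/4, d=(M2−M1)/(6·1)=7/4, b=Δ1−h1·(2M1+M2)/6=-9/2
t_q=1/2 → seg 0, τ=1/2; S=-2+6·τ+0·τ²+-7/8·τ³=57/64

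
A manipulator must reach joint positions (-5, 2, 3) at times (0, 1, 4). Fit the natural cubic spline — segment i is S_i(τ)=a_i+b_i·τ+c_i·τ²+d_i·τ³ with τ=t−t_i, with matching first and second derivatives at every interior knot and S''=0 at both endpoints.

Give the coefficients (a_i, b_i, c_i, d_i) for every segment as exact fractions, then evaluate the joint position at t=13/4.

  seg 0: a=-5 b=47/6 c=0 d=-5/6
  seg 1: a=2 b=16/3 c=-5/2 d=5/18
S(13/4) = 577/128

Δ: Δ0=7, Δ1=1/3
row 1: diag=8, rhs=-40; c'=3/8, d'=-5
back: M1=-5
M: M0=0, M1=-5, M2=0
seg 0: a=-5, c=M0/2=0, d=(M1−M0)/(6·1)=-5/6, b=Δ0−h0·(2M0+M1)/6=47/6
seg 1: a=2, c=M1/2=-5/2, d=(M2−M1)/(6·3)=5/18, b=Δ1−h1·(2M1+M2)/6=16/3
t_q=13/4 → seg 1, τ=9/4; S=2+16/3·τ+-5/2·τ²+5/18·τ³=577/128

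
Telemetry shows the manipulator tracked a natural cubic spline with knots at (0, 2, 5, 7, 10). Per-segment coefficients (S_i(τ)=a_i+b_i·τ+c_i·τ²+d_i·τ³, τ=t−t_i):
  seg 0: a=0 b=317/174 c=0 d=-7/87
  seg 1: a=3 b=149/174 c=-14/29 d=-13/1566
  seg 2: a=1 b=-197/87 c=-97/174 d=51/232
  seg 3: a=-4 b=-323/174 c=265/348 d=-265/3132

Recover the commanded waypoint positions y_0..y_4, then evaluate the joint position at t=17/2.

y_0=0 y_1=3 y_2=1 y_3=-4 y_4=-5
S(17/2) = -4971/928

y_0 = S_0(0) = a_0 = 0
y_1 = S_1(0) = a_1 = 3
y_2 = S_2(0) = a_2 = 1
y_3 = S_3(0) = a_3 = -4
y_4 = S_3(3) = -5
t_q=17/2 is in segment 3 (τ=3/2); S_3(τ)=-4971/928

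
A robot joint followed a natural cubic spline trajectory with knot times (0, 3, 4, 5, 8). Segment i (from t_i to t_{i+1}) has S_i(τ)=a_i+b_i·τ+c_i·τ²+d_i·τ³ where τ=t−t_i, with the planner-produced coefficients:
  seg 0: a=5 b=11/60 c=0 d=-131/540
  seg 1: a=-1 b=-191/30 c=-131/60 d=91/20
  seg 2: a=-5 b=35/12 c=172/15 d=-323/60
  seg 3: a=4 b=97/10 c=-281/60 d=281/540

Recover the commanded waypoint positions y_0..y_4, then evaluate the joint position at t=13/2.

y_0=5 y_1=-1 y_2=-5 y_3=4 y_4=5
S(13/2) = 1563/160

y_0 = S_0(0) = a_0 = 5
y_1 = S_1(0) = a_1 = -1
y_2 = S_2(0) = a_2 = -5
y_3 = S_3(0) = a_3 = 4
y_4 = S_3(3) = 5
t_q=13/2 is in segment 3 (τ=3/2); S_3(τ)=1563/160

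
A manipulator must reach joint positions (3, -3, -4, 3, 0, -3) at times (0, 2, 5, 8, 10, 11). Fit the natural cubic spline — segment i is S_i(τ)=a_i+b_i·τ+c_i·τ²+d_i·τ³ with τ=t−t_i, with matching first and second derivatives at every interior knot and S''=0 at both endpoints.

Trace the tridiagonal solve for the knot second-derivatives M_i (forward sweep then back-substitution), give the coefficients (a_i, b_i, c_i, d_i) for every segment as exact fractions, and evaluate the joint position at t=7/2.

  seg 0: a=3 b=-1589/473 c=0 d=85/946
  seg 1: a=-3 b=-1079/473 c=255/473 d=469/12771
  seg 2: a=-4 b=920/473 c=1234/1419 d=-3151/12771
  seg 3: a=3 b=237/473 c=-639/473 d=663/3784
  seg 4: a=0 b=-2649/946 c=-567/1892 d=189/1892
S(7/2) = -19241/3784

Δ: Δ0=-3, Δ1=-1/3, Δ2=7/3, Δ3=-3/2, Δ4=-3
row 1: diag=10, rhs=16; c'=3/10, d'=8/5
row 2: denom=12−3·3/10=111/10; d'=(16−3·8/5)/(111/10)=112/111
row 3: denom=10−3·10/37=340/37; d'=(-23−3·112/111)/(340/37)=-963/340
row 4: denom=6−2·37/170=473/85; d'=(-9−2·-963/340)/(473/85)=-567/946
back: M4=-567/946
back: M3=-963/340−37/170·-567/946=-1278/473
back: M2=112/111−10/37·-1278/473=2468/1419
back: M1=8/5−3/10·2468/1419=510/473
M: M0=0, M1=510/473, M2=2468/1419, M3=-1278/473, M4=-567/946, M5=0
seg 0: a=3, c=M0/2=0, d=(M1−M0)/(6·2)=85/946, b=Δ0−h0·(2M0+M1)/6=-1589/473
seg 1: a=-3, c=M1/2=255/473, d=(M2−M1)/(6·3)=469/12771, b=Δ1−h1·(2M1+M2)/6=-1079/473
seg 2: a=-4, c=M2/2=1234/1419, d=(M3−M2)/(6·3)=-3151/12771, b=Δ2−h2·(2M2+M3)/6=920/473
seg 3: a=3, c=M3/2=-639/473, d=(M4−M3)/(6·2)=663/3784, b=Δ3−h3·(2M3+M4)/6=237/473
seg 4: a=0, c=M4/2=-567/1892, d=(M5−M4)/(6·1)=189/1892, b=Δ4−h4·(2M4+M5)/6=-2649/946
t_q=7/2 → seg 1, τ=3/2; S=-3+-1079/473·τ+255/473·τ²+469/12771·τ³=-19241/3784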